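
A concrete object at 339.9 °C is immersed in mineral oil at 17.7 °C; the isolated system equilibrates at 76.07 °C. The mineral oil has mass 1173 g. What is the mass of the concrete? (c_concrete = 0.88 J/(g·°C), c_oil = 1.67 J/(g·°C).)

m ≈ 492 g

|Q_concrete| = |Q_oil|:
m·0.88·(339.9 − 76.07) = 1173·1.67·(76.07 − 17.7)
232.17 m = 114342  ⇒  m ≈ 492.5 g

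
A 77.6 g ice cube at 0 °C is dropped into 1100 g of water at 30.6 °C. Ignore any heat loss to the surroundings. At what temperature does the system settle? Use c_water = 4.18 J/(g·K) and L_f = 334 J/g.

T_f ≈ 23.3 °C

Sum of m c ΔT and latent-heat terms is zero:
fusion: m_ice L_f = 77.6×334 = 25918; warm the meltwater: 324.37 T; water cools: 1100×4.18×(T − 30.6) = 4598(T − 30.6)
4922.4 T = 140699 − 25918 = 114780
T ≈ 23.32 °C — above 0 °C, consistent with complete melting.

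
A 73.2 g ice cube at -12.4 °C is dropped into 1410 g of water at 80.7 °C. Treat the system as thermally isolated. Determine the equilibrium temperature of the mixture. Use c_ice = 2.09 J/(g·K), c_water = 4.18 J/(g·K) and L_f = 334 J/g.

Let T be the final temperature. ΣQ_i = 0:
ice -12.4→0 °C: 73.2·2.09·12.4 = 1897.1; melt ice: 73.2·334 = 24449; warm the meltwater: 305.98 T; water cools: 1410·4.18·(T − 80.7) = 5893.8(T − 80.7)
6199.8 T = 475630 − 26346 = 449284
T ≈ 72.47 °C. Since T > 0 °C, the all-ice-melts assumption holds.

T_f ≈ 72.5 °C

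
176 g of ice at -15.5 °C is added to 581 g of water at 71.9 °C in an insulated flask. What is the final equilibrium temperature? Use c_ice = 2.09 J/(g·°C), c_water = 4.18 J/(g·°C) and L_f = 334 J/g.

Sum of m c ΔT and latent-heat terms is zero:
warm ice to 0 °C: 176×2.09×(0 − (-15.5)) = 5701.5
  melt ice: 176×334 = 58784
  warm the meltwater: 735.68 T
  water cools: 581×4.18×(T − 71.9) = 2428.6(T − 71.9)
3164.3 T = 174615 − 64486 = 110129
T ≈ 34.80 °C (positive, so assuming full melt was valid).

T_f ≈ 34.8 °C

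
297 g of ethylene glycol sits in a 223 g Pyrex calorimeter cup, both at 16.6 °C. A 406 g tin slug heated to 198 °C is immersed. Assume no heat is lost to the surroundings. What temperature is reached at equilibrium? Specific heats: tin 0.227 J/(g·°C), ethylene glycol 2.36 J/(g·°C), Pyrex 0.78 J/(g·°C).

T_f ≈ 33.9 °C

Energy conservation, ΣQ = 0:
406*0.227*(T − 198) + 297*2.36*(T − 16.6) + 223*0.78*(T − 16.6) = 0
92.16(T − 198) + 700.92(T − 16.6) + 173.94(T − 16.6) = 0
967.02 T = 32771
T = 32771/967.02 ≈ 33.89 °C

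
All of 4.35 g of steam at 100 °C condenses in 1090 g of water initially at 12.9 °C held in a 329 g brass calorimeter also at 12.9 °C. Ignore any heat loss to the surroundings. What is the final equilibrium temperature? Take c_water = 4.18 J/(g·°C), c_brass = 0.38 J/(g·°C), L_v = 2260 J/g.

T_f ≈ 15.3 °C

Energy conservation, ΣQ = 0:
steam→water at 100 °C releases m L_v = 4.35×2260 = 9831; condensed water 100 °C→T: 18.18(T − 100); water warms: 1090×4.18×(T − 12.9) = 4556.2(T − 12.9); cup: 125.02(T − 12.9)
4699.4 T = 9831 + 1818.3 + 60388 = 72037
T ≈ 15.33 °C — below 100 °C, confirming all the steam condensed.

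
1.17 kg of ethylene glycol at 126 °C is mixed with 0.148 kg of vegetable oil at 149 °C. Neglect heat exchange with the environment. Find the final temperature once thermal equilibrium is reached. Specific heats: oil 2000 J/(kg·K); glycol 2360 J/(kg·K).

Let T be the final temperature. ΣQ_i = 0:
0.148*2000*(T − 149) + 1.17*2360*(T − 126) = 0
(296 + 2761.2) T = 296*149 + 2761.2*126
T ≈ 128.23 °C

T_f ≈ 128.2 °C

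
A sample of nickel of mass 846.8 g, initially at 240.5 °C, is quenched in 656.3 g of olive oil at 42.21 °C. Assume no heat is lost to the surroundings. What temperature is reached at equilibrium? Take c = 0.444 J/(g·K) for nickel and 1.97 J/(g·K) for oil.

T_f ≈ 86.9 °C

Net heat exchanged in the isolated system is zero:
846.8*0.444*(T − 240.5) + 656.3*1.97*(T − 42.21) = 0
375.98(T − 240.5) + 1292.9(T − 42.21) = 0
(375.98 + 1292.9) T = 375.98*240.5 + 1292.9*42.21
T ≈ 86.88 °C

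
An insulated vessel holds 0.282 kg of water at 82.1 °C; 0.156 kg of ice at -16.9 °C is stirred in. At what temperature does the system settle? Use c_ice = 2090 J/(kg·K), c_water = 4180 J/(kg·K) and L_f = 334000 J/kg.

Heat gained plus heat lost sum to zero:
warm ice to 0 °C: 0.156×2090×(0 − (-16.9)) = 5510.1; latent heat to melt: 0.156×334000 = 52104; meltwater 0→T: 0.156×4180×T = 652.08 T; water: 1178.8(T − 82.1)
1830.8 T = 96776 − 57614 = 39162
T ≈ 21.39 °C (positive, so assuming full melt was valid).

T_f ≈ 21.4 °C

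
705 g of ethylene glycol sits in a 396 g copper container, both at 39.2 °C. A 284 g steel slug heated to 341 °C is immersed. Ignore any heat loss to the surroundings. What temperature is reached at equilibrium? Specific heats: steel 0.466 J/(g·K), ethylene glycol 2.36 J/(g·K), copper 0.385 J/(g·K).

With ΣQ=0 the equilibrium temperature is the m·c-weighted mean:
T_f = (132.34×341 + 1663.8×39.2 + 152.46×39.2) / (132.34 + 1663.8 + 152.46)
    = 116327 / 1948.6 ≈ 59.70 °C

T_f ≈ 59.7 °C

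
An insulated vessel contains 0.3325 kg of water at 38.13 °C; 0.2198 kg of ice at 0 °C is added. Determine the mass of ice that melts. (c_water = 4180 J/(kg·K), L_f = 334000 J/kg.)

m_melted ≈ 0.159 kg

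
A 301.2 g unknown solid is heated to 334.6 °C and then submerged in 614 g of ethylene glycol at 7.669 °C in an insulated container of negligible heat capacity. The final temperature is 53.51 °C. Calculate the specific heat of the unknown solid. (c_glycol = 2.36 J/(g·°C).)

Heat lost by the unknown solid = heat gained by the glycol:
301.2·c·(334.6 − 53.51) = 614·2.36·(53.51 − 7.669)
84664 c = 66425  ⇒  c ≈ 0.7846 J/(g·°C)

c ≈ 0.785 J/(g·°C)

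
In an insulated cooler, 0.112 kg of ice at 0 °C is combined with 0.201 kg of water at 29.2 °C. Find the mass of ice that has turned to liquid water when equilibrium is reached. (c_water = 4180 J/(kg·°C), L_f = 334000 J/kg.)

Cooling the water to 0 °C releases 0.201·4180·29.2 = 24533 J.
To melt every bit of ice: 0.112·334000 = 37408 J.
That's not enough to melt it all — equilibrium is at 0 °C with ice remaining.
m_melted·334000 = 24533  ⇒  m_melted ≈ 0.07345 kg.

m_melted ≈ 0.0735 kg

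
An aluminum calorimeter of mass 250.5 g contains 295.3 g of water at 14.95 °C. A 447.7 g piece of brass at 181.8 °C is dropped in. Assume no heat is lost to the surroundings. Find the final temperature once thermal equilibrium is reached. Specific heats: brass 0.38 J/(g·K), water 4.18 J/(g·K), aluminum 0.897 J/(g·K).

T_f ≈ 32.4 °C

Let T be the final temperature. ΣQ_i = 0:
447.7*0.38*(T − 181.8) + 295.3*4.18*(T − 14.95) + 250.5*0.897*(T − 14.95) = 0
(170.13 + 1234.4 + 224.7) T = 170.13*181.8 + 1234.4*14.95 + 224.7*14.95
T = 52742 / 1629.2 = 32.4 °C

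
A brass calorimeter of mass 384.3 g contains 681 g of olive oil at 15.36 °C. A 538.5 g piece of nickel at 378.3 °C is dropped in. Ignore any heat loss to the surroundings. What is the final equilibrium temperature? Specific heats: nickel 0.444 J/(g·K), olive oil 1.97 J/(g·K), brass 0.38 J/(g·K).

T_f ≈ 65.6 °C

With ΣQ=0 the equilibrium temperature is the m·c-weighted mean:
T_f = (239.09×378.3 + 1341.6×15.36 + 146.03×15.36) / (239.09 + 1341.6 + 146.03)
    = 113299 / 1726.7 ≈ 65.62 °C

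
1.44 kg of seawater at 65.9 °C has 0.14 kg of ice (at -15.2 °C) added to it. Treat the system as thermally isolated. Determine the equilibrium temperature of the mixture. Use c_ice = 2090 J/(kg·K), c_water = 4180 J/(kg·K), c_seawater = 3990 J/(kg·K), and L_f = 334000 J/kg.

Sum of m c ΔT and latent-heat terms is zero:
warm ice to 0 °C: 0.14×2090×(0 − (-15.2)) = 4447.5; latent heat to melt: 0.14×334000 = 46760; meltwater 0→T: 0.14×4180×T = 585.2 T; seawater: 5745.6(T − 65.9)
6330.8 T = 378635 − 51208 = 327428
T ≈ 51.72 °C. Since T > 0 °C, the all-ice-melts assumption holds.

T_f ≈ 51.7 °C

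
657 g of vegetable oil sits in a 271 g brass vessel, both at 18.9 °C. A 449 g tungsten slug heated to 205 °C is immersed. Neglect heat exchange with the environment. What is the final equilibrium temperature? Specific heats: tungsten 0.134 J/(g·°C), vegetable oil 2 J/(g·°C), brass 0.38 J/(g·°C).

T_f ≈ 26.5 °C

Taking heat into each body as positive, Σ m c ΔT = 0:
449×0.134×(T − 205) + 657×2×(T − 18.9) + 271×0.38×(T − 18.9) = 0
1477.1 T = 39115
T = 39115/1477.1 ≈ 26.48 °C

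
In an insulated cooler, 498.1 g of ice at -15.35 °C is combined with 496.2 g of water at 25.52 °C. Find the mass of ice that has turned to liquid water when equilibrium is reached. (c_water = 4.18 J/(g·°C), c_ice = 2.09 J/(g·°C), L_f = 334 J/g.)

Heat available from the water dropping to 0 °C: 496.2×4.18×25.52 = 52931 J.
Warming the ice to 0 °C takes 498.1×2.09×15.35 = 15980 J, leaving 36952 J for melting.
Fully melting the ice requires m_ice L_f = 498.1×334 = 166365 J.
That's not enough to melt it all — equilibrium is at 0 °C with ice remaining.
m_melted×334 = 36952  ⇒  m_melted ≈ 110.6 g.

m_melted ≈ 111 g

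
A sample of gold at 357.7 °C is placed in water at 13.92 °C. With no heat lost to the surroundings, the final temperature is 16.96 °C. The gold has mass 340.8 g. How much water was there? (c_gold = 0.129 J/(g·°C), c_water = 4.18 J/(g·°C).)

Heat gained plus heat lost sum to zero:
340.8×0.129×(16.96 − 357.7) + m×4.18×(16.96 − 13.92) = 0
12.71 m = 14980
m = 14980/12.71 ≈ 1179 g

m ≈ 1180 g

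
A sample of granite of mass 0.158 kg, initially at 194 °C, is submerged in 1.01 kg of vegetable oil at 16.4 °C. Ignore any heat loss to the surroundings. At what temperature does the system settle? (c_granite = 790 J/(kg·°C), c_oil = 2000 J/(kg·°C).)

Conservation of energy gives ΣQ = 0:
0.158×790×(T − 194) + 1.01×2000×(T − 16.4) = 0
124.82(T − 194) + 2020(T − 16.4) = 0
(124.82 + 2020) T = 124.82×194 + 2020×16.4
T ≈ 26.74 °C

T_f ≈ 26.7 °C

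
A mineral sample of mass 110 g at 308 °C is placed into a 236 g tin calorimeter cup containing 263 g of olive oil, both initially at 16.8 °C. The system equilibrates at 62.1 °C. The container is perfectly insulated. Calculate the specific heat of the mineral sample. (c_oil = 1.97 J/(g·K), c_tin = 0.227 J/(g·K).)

c ≈ 0.957 J/(g·K)

Setting the total heat transfer to zero:
110·c·(62.1 − 308) + 263·1.97·(62.1 − 16.8) + 236·0.227·(62.1 − 16.8) = 0
-27049 c = -25897
c = -25897/-27049 ≈ 0.9574 J/(g·K)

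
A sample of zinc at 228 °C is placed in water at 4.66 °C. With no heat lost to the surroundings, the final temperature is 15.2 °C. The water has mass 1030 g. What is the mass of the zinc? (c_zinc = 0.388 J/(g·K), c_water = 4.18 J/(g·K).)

Heat gained plus heat lost sum to zero:
m·0.388·(15.2 − 228) + 1030·4.18·(15.2 − 4.66) = 0
-82.57 m = -45379
m = -45379/-82.57 ≈ 549.6 g

m ≈ 550 g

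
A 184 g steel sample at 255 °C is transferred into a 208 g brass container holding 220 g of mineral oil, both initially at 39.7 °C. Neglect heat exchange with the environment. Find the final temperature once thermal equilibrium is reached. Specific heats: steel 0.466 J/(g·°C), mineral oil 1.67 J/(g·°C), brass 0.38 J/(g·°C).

T_f ≈ 74.4 °C

Conservation of energy gives ΣQ = 0:
184×0.466×(T − 255) + 220×1.67×(T − 39.7) + 208×0.38×(T − 39.7) = 0
532.18 T = 39588
T ≈ 74.39 °C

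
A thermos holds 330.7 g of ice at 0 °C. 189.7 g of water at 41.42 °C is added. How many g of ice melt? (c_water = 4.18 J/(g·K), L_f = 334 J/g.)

Heat available from the water dropping to 0 °C: 189.7·4.18·41.42 = 32844 J.
Fully melting the ice requires m_ice L_f = 330.7·334 = 110454 J.
That's not enough to melt it all — equilibrium is at 0 °C with ice remaining.
m_melted·334 = 32844  ⇒  m_melted ≈ 98.33 g.

m_melted ≈ 98.3 g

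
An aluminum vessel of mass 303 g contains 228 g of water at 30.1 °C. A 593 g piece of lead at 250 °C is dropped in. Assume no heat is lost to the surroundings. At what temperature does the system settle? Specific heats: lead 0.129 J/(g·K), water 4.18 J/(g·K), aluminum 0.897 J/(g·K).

T_f ≈ 43.0 °C

Taking heat into each body as positive, Σ m c ΔT = 0:
593·0.129·(T − 250) + 228·4.18·(T − 30.1) + 303·0.897·(T − 30.1) = 0
76.5(T − 250) + 953.04(T − 30.1) + 271.79(T − 30.1) = 0
1301.3 T = 55992
T = 55992 / 1301.3 = 43 °C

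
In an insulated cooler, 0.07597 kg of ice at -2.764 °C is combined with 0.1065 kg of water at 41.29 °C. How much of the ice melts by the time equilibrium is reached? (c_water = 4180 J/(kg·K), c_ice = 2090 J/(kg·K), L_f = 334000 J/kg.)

Cooling the water to 0 °C releases 0.1065·4180·41.29 = 18381 J.
Of that, 0.07597·2090·2.764 = 438.86 J goes to bring the ice to 0 °C, leaving 17942 J.
To melt every bit of ice: 0.07597·334000 = 25374 J.
That's not enough to melt it all — equilibrium is at 0 °C with ice remaining.
m_melt = 17942 / L_f = 0.05372 kg.

m_melted ≈ 0.0537 kg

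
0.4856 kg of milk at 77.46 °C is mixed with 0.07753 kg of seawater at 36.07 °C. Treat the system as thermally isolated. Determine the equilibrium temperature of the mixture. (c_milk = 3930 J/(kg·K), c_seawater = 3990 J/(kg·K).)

Net heat exchanged in the isolated system is zero:
0.4856*3930*(T − 77.46) + 0.07753*3990*(T − 36.07) = 0
1908.4(T − 77.46) + 309.34(T − 36.07) = 0
2217.8 T = 158983
T ≈ 71.69 °C

T_f ≈ 71.7 °C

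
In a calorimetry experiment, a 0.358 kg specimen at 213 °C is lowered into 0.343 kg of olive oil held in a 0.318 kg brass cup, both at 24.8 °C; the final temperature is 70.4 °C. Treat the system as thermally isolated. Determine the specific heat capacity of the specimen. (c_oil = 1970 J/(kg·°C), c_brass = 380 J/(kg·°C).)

Energy conservation, ΣQ = 0:
0.358·c·(70.4 − 213) + 0.343·1970·(70.4 − 24.8) + 0.318·380·(70.4 − 24.8) = 0
-51.05 c = -36323
c = -36323/-51.05 ≈ 711.5 J/(kg·°C)

c ≈ 712 J/(kg·°C)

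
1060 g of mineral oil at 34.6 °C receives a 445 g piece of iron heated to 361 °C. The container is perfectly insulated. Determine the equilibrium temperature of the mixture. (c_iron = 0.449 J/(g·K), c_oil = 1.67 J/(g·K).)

Let T be the final temperature. ΣQ_i = 0:
445·0.449·(T − 361) + 1060·1.67·(T − 34.6) = 0
(199.81 + 1770.2) T = 199.81·361 + 1770.2·34.6
T ≈ 67.70 °C

T_f ≈ 67.7 °C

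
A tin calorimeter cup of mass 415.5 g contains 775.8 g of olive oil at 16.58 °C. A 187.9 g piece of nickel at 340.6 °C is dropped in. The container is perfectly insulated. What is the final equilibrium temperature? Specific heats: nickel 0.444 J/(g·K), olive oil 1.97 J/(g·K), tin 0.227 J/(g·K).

Net heat exchanged in the isolated system is zero:
187.9·0.444·(T − 340.6) + 775.8·1.97·(T − 16.58) + 415.5·0.227·(T − 16.58) = 0
1706.1 T = 55319
T = 55319/1706.1 ≈ 32.42 °C

T_f ≈ 32.4 °C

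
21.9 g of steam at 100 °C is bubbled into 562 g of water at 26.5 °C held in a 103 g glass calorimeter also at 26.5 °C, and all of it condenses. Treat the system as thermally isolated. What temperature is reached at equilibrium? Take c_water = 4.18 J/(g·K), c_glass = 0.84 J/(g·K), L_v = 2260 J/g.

Taking heat into each body as positive, Σ m c ΔT = 0:
condense steam: −21.9·2260 = −49494; condensate cools 100→T: 21.9·4.18·(T − 100) = 91.54(T − 100); water warms: 562·4.18·(T − 26.5) = 2349.2(T − 26.5); cup: 86.52(T − 26.5)
2527.2 T = 49494 + 9154.2 + 64546 = 123194
T ≈ 48.75 °C, under the boiling point, so the assumption holds.

T_f ≈ 48.7 °C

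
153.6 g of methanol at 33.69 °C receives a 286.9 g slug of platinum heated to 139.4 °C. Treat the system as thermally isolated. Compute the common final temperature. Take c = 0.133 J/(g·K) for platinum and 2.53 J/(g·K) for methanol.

Heat lost by the platinum equals heat gained by the methanol:
286.9*0.133*(139.4 − T) = 153.6*2.53*(T − 33.69)
38.16(139.4 − T) = 388.61(T − 33.69)
426.77 T = 18411  ⇒  T ≈ 43.14 °C

T_f ≈ 43.1 °C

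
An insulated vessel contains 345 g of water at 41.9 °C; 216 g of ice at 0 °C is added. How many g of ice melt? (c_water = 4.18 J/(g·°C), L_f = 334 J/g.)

m_melted ≈ 181 g

Heat available from the water dropping to 0 °C: 345·4.18·41.9 = 60424 J.
To melt every bit of ice: 216·334 = 72144 J.
60424 J < 72144 J, so only part of the ice melts and the system sits at 0 °C.
m_melted·334 = 60424  ⇒  m_melted ≈ 180.9 g.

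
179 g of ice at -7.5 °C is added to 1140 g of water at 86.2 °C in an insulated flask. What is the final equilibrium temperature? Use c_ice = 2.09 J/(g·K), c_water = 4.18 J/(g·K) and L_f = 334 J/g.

Heat gained plus heat lost sum to zero:
warm ice to 0 °C: 179×2.09×(0 − (-7.5)) = 2805.8
  latent heat to melt: 179×334 = 59786
  warm the meltwater: 748.22 T
  water cools: 1140×4.18×(T − 86.2) = 4765.2(T − 86.2)
5513.4 T = 410760 − 62592 = 348168
T ≈ 63.15 °C (positive, so assuming full melt was valid).

T_f ≈ 63.1 °C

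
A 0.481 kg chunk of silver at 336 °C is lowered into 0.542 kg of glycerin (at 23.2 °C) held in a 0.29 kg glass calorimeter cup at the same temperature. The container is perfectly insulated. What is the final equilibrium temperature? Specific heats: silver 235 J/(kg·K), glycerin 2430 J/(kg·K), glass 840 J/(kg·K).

Setting the total heat transfer to zero:
0.481·235·(T − 336) + 0.542·2430·(T − 23.2) + 0.29·840·(T − 23.2) = 0
113.03(T − 336) + 1317.1(T − 23.2) + 243.6(T − 23.2) = 0
1673.7 T = 74187
T ≈ 44.33 °C

T_f ≈ 44.3 °C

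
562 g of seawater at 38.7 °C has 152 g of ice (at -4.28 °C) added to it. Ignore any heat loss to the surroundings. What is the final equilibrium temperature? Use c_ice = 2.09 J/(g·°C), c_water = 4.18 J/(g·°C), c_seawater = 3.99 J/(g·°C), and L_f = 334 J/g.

T_f ≈ 12.0 °C

Net heat exchanged in the isolated system is zero:
warm ice to 0 °C: 152·2.09·(0 − (-4.28)) = 1359.7; fusion: m_ice L_f = 152·334 = 50768; meltwater 0→T: 152·4.18·T = 635.36 T; seawater cools: 562·3.99·(T − 38.7) = 2242.4(T − 38.7)
2877.7 T = 86780 − 52128 = 34652
T ≈ 12.04 °C (positive, so assuming full melt was valid).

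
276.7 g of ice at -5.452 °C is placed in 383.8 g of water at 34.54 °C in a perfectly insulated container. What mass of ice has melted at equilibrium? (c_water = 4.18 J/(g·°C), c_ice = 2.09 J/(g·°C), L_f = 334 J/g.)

m_melted ≈ 156 g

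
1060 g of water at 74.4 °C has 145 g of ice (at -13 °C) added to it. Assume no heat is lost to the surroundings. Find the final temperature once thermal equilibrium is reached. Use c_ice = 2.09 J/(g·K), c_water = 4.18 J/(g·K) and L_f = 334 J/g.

T_f ≈ 55.1 °C

Taking heat into each body as positive, Σ m c ΔT = 0:
ice -13→0 °C: 145·2.09·13 = 3939.6
  latent heat to melt: 145·334 = 48430
  meltwater 0→T: 145·4.18·T = 606.1 T
  water: 4430.8(T − 74.4)
5036.9 T = 329652 − 52370 = 277282
T ≈ 55.05 °C (positive, so assuming full melt was valid).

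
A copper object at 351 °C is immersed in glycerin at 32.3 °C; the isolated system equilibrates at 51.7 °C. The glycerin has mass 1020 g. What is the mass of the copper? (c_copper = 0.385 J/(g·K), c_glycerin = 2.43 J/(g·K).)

Taking heat into each body as positive, Σ m c ΔT = 0:
m·0.385·(51.7 − 351) + 1020·2.43·(51.7 − 32.3) = 0
-115.23 m = -48085
m = -48085/-115.23 ≈ 417.3 g

m ≈ 417 g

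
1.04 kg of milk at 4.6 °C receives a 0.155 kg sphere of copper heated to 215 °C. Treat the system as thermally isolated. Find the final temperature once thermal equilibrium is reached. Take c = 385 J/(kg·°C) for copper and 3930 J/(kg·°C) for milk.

T_f ≈ 7.6 °C

Heat gained plus heat lost sum to zero:
0.155*385*(T − 215) + 1.04*3930*(T − 4.6) = 0
59.67(T − 215) + 4087.2(T − 4.6) = 0
4146.9 T = 31631
T ≈ 7.63 °C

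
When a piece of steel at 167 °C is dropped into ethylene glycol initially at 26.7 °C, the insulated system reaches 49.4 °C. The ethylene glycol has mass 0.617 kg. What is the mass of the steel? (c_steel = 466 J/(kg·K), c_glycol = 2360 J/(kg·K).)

m ≈ 0.603 kg

Heat gained plus heat lost sum to zero:
m×466×(49.4 − 167) + 0.617×2360×(49.4 − 26.7) = 0
-54802 m = -33054
m = -33054/-54802 ≈ 0.6032 kg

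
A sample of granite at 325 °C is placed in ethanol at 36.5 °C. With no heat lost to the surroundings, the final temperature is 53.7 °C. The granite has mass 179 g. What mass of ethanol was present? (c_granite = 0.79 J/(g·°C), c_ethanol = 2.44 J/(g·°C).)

m ≈ 914 g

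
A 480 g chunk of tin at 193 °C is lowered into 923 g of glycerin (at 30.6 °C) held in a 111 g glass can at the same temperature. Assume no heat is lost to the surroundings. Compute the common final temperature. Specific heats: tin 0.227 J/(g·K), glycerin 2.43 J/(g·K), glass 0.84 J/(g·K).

Conservation of energy gives ΣQ = 0:
480×0.227×(T − 193) + 923×2.43×(T − 30.6) + 111×0.84×(T − 30.6) = 0
108.96(T − 193) + 2242.9(T − 30.6) + 93.24(T − 30.6) = 0
(108.96 + 2242.9 + 93.24) T = 108.96×193 + 2242.9×30.6 + 93.24×30.6
T = 92515 / 2445.1 = 37.8 °C

T_f ≈ 37.8 °C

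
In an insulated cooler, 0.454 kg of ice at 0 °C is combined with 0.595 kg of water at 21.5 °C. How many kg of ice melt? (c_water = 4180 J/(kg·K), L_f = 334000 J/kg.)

m_melted ≈ 0.16 kg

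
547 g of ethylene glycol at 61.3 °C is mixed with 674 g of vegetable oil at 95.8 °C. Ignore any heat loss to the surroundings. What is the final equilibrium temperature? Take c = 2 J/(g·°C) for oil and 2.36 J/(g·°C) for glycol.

T_f ≈ 78.9 °C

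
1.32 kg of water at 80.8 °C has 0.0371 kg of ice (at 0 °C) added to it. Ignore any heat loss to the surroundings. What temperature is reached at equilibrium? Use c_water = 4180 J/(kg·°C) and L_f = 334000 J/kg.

T_f ≈ 76.4 °C

Taking heat into each body as positive, Σ m c ΔT = 0:
latent heat to melt: 0.0371·334000 = 12391; warm the meltwater: 155.08 T; water: 5517.6(T − 80.8)
5672.7 T = 445822 − 12391 = 433431
T ≈ 76.41 °C (positive, so assuming full melt was valid).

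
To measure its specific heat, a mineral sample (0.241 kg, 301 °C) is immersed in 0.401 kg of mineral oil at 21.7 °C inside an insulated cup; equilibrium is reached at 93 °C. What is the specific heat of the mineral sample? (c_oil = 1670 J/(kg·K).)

c ≈ 953 J/(kg·K)

m_s c (T_s − T_f) = m_oil c_oil (T_f − T_0):
0.241·c·(301 − 93) = 0.401·1670·(93 − 21.7)
50.13 c = 47747  ⇒  c ≈ 952.5 J/(kg·K)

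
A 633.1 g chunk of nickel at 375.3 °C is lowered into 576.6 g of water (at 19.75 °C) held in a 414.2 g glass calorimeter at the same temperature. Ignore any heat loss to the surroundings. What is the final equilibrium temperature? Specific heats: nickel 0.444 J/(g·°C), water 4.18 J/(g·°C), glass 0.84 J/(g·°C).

Conservation of energy gives ΣQ = 0:
633.1×0.444×(T − 375.3) + 576.6×4.18×(T − 19.75) + 414.2×0.84×(T − 19.75) = 0
3039.2 T = 159968
T ≈ 52.63 °C

T_f ≈ 52.6 °C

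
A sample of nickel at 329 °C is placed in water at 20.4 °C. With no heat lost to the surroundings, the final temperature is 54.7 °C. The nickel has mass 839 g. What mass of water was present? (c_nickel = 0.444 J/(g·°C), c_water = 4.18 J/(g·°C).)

|Q_nickel| = |Q_water|:
839×0.444×(329 − 54.7) = m×4.18×(54.7 − 20.4)
143.37 m = 102181  ⇒  m ≈ 712.7 g

m ≈ 713 g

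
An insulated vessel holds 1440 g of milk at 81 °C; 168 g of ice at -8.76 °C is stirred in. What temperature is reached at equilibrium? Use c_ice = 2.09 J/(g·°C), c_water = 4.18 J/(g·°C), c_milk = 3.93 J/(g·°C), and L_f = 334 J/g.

T_f ≈ 62.8 °C

Conservation of energy gives ΣQ = 0:
ice -8.76→0 °C: 168·2.09·8.76 = 3075.8
  melt ice: 168·334 = 56112
  meltwater 0→T: 168·4.18·T = 702.24 T
  milk: 5659.2(T − 81)
6361.4 T = 458395 − 59188 = 399207
T ≈ 62.75 °C (positive, so assuming full melt was valid).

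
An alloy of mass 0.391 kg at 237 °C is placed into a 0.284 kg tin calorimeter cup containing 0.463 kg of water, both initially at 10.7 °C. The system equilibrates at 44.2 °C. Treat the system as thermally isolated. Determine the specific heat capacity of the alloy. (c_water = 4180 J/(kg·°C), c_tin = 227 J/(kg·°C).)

Conservation of energy gives ΣQ = 0:
0.391·c·(44.2 − 237) + 0.463·4180·(44.2 − 10.7) + 0.284·227·(44.2 − 10.7) = 0
-75.38 c = -66994
c = -66994/-75.38 ≈ 888.7 J/(kg·°C)

c ≈ 889 J/(kg·°C)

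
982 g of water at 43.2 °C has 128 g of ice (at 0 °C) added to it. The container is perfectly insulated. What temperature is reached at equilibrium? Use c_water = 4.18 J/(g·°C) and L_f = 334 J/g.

Energy balance with sensible and latent terms:
latent heat to melt: 128×334 = 42752; warm the meltwater: 535.04 T; water cools: 982×4.18×(T − 43.2) = 4104.8(T − 43.2)
4639.8 T = 177326 − 42752 = 134574
T ≈ 29.00 °C (positive, so assuming full melt was valid).

T_f ≈ 29.0 °C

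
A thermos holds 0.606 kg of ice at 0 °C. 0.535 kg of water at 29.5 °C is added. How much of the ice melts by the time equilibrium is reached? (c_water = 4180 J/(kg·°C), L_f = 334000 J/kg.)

m_melted ≈ 0.198 kg

Cooling the water to 0 °C releases 0.535×4180×29.5 = 65971 J.
To melt every bit of ice: 0.606×334000 = 202404 J.
That's not enough to melt it all — equilibrium is at 0 °C with ice remaining.
m_melt = 65971 / L_f = 0.1975 kg.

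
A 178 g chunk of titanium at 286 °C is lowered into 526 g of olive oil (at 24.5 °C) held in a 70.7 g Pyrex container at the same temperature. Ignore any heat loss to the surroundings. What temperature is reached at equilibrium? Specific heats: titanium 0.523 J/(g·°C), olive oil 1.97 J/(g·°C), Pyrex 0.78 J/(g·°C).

Heat gained plus heat lost sum to zero:
178×0.523×(T − 286) + 526×1.97×(T − 24.5) + 70.7×0.78×(T − 24.5) = 0
(93.09 + 1036.2 + 55.15) T = 93.09×286 + 1036.2×24.5 + 55.15×24.5
T = 53363/1184.5 ≈ 45.05 °C

T_f ≈ 45.1 °C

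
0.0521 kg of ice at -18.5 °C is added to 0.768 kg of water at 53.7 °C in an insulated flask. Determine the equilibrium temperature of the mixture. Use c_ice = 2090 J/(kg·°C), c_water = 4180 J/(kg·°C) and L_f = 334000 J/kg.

T_f ≈ 44.6 °C

Taking heat into each body as positive, Σ m c ΔT = 0:
warm ice to 0 °C: 0.0521×2090×(0 − (-18.5)) = 2014.4
  melt ice: 0.0521×334000 = 17401
  meltwater 0→T: 0.0521×4180×T = 217.78 T
  water: 3210.2(T − 53.7)
3428 T = 172390 − 19416 = 152974
T ≈ 44.62 °C (positive, so assuming full melt was valid).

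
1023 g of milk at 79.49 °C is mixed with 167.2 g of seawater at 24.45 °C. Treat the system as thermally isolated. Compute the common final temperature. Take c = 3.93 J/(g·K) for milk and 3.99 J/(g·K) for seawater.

T_f ≈ 71.7 °C

With ΣQ=0 the equilibrium temperature is the m·c-weighted mean:
T_f = (4020.4*79.49 + 667.13*24.45) / (4020.4 + 667.13)
    = 335892 / 4687.5 ≈ 71.66 °C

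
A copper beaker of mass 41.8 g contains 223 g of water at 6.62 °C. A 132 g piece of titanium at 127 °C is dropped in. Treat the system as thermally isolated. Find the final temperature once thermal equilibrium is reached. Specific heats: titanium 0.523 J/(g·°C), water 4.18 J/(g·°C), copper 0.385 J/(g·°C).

With ΣQ=0 the equilibrium temperature is the m·c-weighted mean:
T_f = (69.04·127 + 932.14·6.62 + 16.09·6.62) / (69.04 + 932.14 + 16.09)
    = 15045 / 1017.3 ≈ 14.79 °C

T_f ≈ 14.8 °C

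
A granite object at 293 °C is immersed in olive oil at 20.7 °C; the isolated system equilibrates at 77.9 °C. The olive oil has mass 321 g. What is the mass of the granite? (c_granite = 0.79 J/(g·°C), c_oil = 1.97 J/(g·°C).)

m ≈ 213 g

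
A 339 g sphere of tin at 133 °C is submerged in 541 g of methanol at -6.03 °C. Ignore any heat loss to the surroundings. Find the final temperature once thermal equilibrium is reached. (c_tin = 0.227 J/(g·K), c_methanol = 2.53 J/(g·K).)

T_f ≈ 1.4 °C

Taking heat into each body as positive, Σ m c ΔT = 0:
339·0.227·(T − 133) + 541·2.53·(T − (-6.03)) = 0
76.95(T − 133) + 1368.7(T − (-6.03)) = 0
(76.95 + 1368.7) T = 76.95·133 + 1368.7·(-6.03)
T ≈ 1.37 °C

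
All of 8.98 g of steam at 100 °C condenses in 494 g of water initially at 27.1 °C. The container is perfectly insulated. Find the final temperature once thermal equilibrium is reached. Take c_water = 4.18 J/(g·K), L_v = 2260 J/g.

Conservation of energy gives ΣQ = 0:
steam→water at 100 °C releases m L_v = 8.98×2260 = 20295; condensed water 100 °C→T: 37.54(T − 100); original water: 2064.9(T − 27.1)
2102.5 T = 20295 + 3753.6 + 55959 = 80008
T ≈ 38.05 °C (< 100 °C, so full condensation is consistent).

T_f ≈ 38.1 °C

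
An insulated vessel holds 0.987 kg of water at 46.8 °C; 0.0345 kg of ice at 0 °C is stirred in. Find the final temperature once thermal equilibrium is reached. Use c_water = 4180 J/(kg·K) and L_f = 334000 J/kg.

Energy balance with sensible and latent terms:
melt ice: 0.0345×334000 = 11523; meltwater 0→T: 0.0345×4180×T = 144.21 T; water cools: 0.987×4180×(T − 46.8) = 4125.7(T − 46.8)
4269.9 T = 193081 − 11523 = 181558
T ≈ 42.52 °C (positive, so assuming full melt was valid).

T_f ≈ 42.5 °C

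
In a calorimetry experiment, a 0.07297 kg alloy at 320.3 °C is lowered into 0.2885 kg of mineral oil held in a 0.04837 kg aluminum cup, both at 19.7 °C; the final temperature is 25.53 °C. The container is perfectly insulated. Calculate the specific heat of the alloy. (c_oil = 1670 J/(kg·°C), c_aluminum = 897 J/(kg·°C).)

c ≈ 142 J/(kg·°C)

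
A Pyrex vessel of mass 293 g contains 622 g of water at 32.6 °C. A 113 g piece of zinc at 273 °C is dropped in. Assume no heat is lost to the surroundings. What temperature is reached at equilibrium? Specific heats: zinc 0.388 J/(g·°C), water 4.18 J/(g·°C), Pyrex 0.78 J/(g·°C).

T_f is the heat-capacity-weighted average of the initial temperatures:
T_f = (43.84*273 + 2600*32.6 + 228.54*32.6) / (43.84 + 2600 + 228.54)
    = 104179 / 2872.3 ≈ 36.27 °C

T_f ≈ 36.3 °C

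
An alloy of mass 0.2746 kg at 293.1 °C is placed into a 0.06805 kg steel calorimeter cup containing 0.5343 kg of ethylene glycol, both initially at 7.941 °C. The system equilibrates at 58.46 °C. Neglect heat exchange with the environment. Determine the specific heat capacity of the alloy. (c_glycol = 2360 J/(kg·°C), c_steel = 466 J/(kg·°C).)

c ≈ 1010 J/(kg·°C)

Let T be the final temperature. ΣQ_i = 0:
0.2746·c·(58.46 − 293.1) + 0.5343·2360·(58.46 − 7.941) + 0.06805·466·(58.46 − 7.941) = 0
-64.43 c = -65304
c = -65304/-64.43 ≈ 1014 J/(kg·°C)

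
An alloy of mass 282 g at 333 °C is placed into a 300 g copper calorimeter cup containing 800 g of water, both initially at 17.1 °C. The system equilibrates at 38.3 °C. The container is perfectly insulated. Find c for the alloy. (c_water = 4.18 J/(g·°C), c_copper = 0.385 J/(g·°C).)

c ≈ 0.883 J/(g·°C)

Taking heat into each body as positive, Σ m c ΔT = 0:
282·c·(38.3 − 333) + 800·4.18·(38.3 − 17.1) + 300·0.385·(38.3 − 17.1) = 0
-83105 c = -73341
c = -73341/-83105 ≈ 0.8825 J/(g·°C)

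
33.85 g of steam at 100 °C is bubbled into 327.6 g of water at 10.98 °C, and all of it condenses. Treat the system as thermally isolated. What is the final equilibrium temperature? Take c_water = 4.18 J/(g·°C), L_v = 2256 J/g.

Energy conservation, ΣQ = 0:
condense steam: −33.85·2256 = −76366; condensed water 100 °C→T: 141.49(T − 100); water warms: 327.6·4.18·(T − 10.98) = 1369.4(T − 10.98)
1510.9 T = 76366 + 14149 + 15036 = 105551
T ≈ 69.86 °C — below 100 °C, confirming all the steam condensed.

T_f ≈ 69.9 °C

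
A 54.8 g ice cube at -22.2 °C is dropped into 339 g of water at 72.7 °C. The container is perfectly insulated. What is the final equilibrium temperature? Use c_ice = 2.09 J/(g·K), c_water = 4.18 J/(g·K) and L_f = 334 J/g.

Setting the total heat transfer to zero:
warm ice to 0 °C: 54.8·2.09·(0 − (-22.2)) = 2542.6
  melt ice: 54.8·334 = 18303
  warm the meltwater: 229.06 T
  water: 1417(T − 72.7)
1646.1 T = 103017 − 20846 = 82172
T ≈ 49.92 °C. Since T > 0 °C, the all-ice-melts assumption holds.

T_f ≈ 49.9 °C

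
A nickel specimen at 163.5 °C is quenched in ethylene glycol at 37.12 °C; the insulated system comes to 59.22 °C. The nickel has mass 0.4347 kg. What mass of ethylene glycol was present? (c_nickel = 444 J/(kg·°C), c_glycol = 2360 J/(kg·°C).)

Heat gained plus heat lost sum to zero:
0.4347·444·(59.22 − 163.5) + m·2360·(59.22 − 37.12) = 0
52156 m = 20127
m = 20127/52156 ≈ 0.3859 kg

m ≈ 0.386 kg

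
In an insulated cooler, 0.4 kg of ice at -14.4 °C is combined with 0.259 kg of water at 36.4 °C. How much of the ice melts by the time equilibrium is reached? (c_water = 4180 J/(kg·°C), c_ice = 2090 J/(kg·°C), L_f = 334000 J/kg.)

m_melted ≈ 0.0819 kg

Cooling the water to 0 °C releases 0.259×4180×36.4 = 39407 J.
Of that, 0.4×2090×14.4 = 12038 J goes to bring the ice to 0 °C, leaving 27369 J.
To melt every bit of ice: 0.4×334000 = 133600 J.
Since 27369 < 133600 J, not all the ice melts; equilibrium is at 0 °C.
Mass melted = 27369/334000 ≈ 0.08194 kg.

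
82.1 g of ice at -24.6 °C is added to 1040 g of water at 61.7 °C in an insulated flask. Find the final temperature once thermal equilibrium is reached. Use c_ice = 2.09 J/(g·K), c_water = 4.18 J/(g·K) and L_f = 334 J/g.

Sum of m c ΔT and latent-heat terms is zero:
ice -24.6→0 °C: 82.1·2.09·24.6 = 4221.1
  latent heat to melt: 82.1·334 = 27421
  warm the meltwater: 343.18 T
  water cools: 1040·4.18·(T − 61.7) = 4347.2(T − 61.7)
4690.4 T = 268222 − 31642 = 236580
T ≈ 50.44 °C — above 0 °C, consistent with complete melting.

T_f ≈ 50.4 °C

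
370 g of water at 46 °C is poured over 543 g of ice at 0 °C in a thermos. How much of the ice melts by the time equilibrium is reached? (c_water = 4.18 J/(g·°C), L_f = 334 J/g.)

Heat available from the water dropping to 0 °C: 370×4.18×46 = 71144 J.
To melt every bit of ice: 543×334 = 181362 J.
71144 J < 181362 J, so only part of the ice melts and the system sits at 0 °C.
m_melted×334 = 71144  ⇒  m_melted ≈ 213 g.

m_melted ≈ 213 g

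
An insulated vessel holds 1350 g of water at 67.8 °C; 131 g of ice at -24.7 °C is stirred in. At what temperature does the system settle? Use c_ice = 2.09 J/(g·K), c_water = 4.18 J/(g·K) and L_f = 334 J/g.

Let T be the final temperature. ΣQ_i = 0:
warm ice to 0 °C: 131×2.09×(0 − (-24.7)) = 6762.6; fusion: m_ice L_f = 131×334 = 43754; meltwater 0→T: 131×4.18×T = 547.58 T; water: 5643(T − 67.8)
6190.6 T = 382595 − 50517 = 332079
T ≈ 53.64 °C. Since T > 0 °C, the all-ice-melts assumption holds.

T_f ≈ 53.6 °C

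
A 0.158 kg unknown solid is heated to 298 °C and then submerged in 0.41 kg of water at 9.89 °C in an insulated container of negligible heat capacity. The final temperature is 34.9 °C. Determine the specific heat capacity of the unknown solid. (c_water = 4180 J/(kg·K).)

m_s c (T_s − T_f) = m_water c_water (T_f − T_0):
0.158×c×(298 − 34.9) = 0.41×4180×(34.9 − 9.89)
41.57 c = 42862  ⇒  c ≈ 1031 J/(kg·K)

c ≈ 1030 J/(kg·K)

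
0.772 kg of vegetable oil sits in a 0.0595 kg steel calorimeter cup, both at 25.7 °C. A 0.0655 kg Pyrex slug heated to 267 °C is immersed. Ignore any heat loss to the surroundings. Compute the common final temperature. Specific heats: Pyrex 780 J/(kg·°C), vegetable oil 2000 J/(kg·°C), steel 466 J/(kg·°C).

T_f ≈ 33.3 °C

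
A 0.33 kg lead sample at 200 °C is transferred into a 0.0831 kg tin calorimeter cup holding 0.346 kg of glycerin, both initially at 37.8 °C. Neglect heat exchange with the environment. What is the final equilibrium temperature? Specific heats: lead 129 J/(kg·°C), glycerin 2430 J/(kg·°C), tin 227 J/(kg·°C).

T_f ≈ 45.5 °C

With ΣQ=0 the equilibrium temperature is the m·c-weighted mean:
T_f = (42.57*200 + 840.78*37.8 + 18.86*37.8) / (42.57 + 840.78 + 18.86)
    = 41009 / 902.21 ≈ 45.45 °C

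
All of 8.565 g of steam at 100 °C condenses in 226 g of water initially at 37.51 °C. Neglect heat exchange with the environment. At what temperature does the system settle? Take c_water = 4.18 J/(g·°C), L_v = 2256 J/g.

T_f ≈ 59.5 °C

Net heat exchanged in the isolated system is zero:
steam→water at 100 °C releases m L_v = 8.565×2256 = 19323; condensed water 100 °C→T: 35.8(T − 100); water warms: 226×4.18×(T − 37.51) = 944.68(T − 37.51)
980.48 T = 19323 + 3580.2 + 35435 = 58338
T ≈ 59.50 °C — below 100 °C, confirming all the steam condensed.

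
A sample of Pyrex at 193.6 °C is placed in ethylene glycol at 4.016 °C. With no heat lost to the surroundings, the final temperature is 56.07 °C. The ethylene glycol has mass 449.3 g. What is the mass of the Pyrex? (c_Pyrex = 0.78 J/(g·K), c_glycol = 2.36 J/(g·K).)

m ≈ 515 g

|Q_Pyrex| = |Q_glycol|:
m·0.78·(193.6 − 56.07) = 449.3·2.36·(56.07 − 4.016)
107.27 m = 55195  ⇒  m ≈ 514.5 g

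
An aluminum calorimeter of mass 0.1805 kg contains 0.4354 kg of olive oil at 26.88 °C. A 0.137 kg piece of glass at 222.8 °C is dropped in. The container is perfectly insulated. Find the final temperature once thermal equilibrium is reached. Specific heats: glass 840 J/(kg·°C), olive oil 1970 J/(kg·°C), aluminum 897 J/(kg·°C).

T_f ≈ 46.7 °C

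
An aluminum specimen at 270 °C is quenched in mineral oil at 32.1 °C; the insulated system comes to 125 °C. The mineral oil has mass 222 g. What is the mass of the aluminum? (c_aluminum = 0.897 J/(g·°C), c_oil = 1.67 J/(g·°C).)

Net heat exchanged in the isolated system is zero:
m×0.897×(125 − 270) + 222×1.67×(125 − 32.1) = 0
-130.06 m = -34442
m = -34442/-130.06 ≈ 264.8 g

m ≈ 265 g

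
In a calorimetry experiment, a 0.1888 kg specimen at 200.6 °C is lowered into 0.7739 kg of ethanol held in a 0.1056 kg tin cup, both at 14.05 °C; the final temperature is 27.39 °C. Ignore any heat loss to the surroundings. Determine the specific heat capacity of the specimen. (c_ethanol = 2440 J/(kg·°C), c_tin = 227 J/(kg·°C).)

c ≈ 780 J/(kg·°C)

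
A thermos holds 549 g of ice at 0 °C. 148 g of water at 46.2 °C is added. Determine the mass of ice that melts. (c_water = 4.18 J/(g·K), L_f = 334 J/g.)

m_melted ≈ 85.6 g

Water can give up m c ΔT = 148·4.18·46.2 = 28581 J before reaching 0 °C.
Fully melting the ice requires m_ice L_f = 549·334 = 183366 J.
Since 28581 < 183366 J, not all the ice melts; equilibrium is at 0 °C.
Mass melted = 28581/334 ≈ 85.57 g.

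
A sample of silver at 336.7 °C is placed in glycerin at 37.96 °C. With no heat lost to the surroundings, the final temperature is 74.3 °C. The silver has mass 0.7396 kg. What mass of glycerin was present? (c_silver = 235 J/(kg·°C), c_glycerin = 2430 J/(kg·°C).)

m ≈ 0.516 kg

Taking heat into each body as positive, Σ m c ΔT = 0:
0.7396×235×(74.3 − 336.7) + m×2430×(74.3 − 37.96) = 0
88306 m = 45607
m = 45607/88306 ≈ 0.5165 kg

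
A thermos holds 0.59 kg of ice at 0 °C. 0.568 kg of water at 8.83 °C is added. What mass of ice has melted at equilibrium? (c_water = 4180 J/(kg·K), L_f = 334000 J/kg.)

m_melted ≈ 0.0628 kg

Cooling the water to 0 °C releases 0.568·4180·8.83 = 20965 J.
Fully melting the ice requires m_ice L_f = 0.59·334000 = 197060 J.
That's not enough to melt it all — equilibrium is at 0 °C with ice remaining.
m_melt = 20965 / L_f = 0.06277 kg.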